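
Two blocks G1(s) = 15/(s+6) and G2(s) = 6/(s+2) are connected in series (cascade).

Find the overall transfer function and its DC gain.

Series: multiply transfer functions. G_eq = 15/(s+6) × 6/(s+2) = 90/((s+6)(s+2)). DC gain = 90/(6×2) = 7.5.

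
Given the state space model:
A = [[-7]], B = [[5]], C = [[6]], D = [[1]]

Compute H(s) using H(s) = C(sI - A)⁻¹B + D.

(sI - A)⁻¹ = 1/(s + 7). H(s) = 6×5/(s + 7) + 1 = (s + 37)/(s + 7).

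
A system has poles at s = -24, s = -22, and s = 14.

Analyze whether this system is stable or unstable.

Pole(s) at s = 14 are not in the left half-plane. System is unstable.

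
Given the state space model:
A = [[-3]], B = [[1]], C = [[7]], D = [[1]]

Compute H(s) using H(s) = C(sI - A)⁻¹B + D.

(sI - A)⁻¹ = 1/(s + 3). H(s) = 7×1/(s + 3) + 1 = (s + 10)/(s + 3).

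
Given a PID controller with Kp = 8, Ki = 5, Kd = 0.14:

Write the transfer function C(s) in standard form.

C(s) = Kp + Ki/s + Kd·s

Substituting values: C(s) = 8 + 5/s + 0.14s = (0.14s² + 8s + 5)/s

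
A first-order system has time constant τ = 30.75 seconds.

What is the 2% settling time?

For first-order system, 2% settling time ≈ 4τ = 4 × 30.75 = 123.0 s.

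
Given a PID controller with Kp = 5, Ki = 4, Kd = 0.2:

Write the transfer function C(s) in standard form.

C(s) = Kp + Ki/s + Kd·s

Substituting values: C(s) = 5 + 4/s + 0.2s = (0.2s² + 5s + 4)/s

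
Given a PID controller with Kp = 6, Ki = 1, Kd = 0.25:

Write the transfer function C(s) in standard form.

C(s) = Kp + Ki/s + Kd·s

Substituting values: C(s) = 6 + 1/s + 0.25s = (0.25s² + 6s + 1)/s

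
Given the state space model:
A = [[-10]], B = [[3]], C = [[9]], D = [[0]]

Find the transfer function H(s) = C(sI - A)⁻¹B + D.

(sI - A)⁻¹ = 1/(s + 10). H(s) = 9 × 3/(s + 10) + 0 = 27/(s + 10).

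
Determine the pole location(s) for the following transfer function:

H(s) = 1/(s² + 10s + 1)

Discriminant = 10² - 4×1×1 = 100 - 4 = 96 > 0, so two distinct real poles. Using quadratic formula: s = (-10 ± √96)/(2×1) = (-10 ± √96)/2, with √96 ≈ 9.7980. s₁ ≈ -0.1010, s₂ ≈ -9.8990. Poles: s₁ = -0.1010, s₂ = -9.8990.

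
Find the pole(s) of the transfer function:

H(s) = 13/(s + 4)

Pole is where denominator = 0: s + 4 = 0, so s = -4.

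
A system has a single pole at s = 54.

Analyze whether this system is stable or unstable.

Pole at s = 54 is in the right half-plane. Unstable.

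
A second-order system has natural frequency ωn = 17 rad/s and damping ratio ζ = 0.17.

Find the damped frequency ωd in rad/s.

ωd = ωn√(1 - ζ²) = 17√(1 - 0.17²) = 16.75 rad/s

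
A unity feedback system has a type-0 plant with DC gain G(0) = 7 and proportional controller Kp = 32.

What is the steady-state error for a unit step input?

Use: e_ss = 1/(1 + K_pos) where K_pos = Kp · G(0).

K_pos = Kp · G(0) = 32 × 7 = 224. e_ss = 1/(1 + 224) = 0.0044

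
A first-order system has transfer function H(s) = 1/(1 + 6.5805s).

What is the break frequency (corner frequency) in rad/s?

Corner frequency = 1/τ = 1/6.5805 = 0.152 rad/s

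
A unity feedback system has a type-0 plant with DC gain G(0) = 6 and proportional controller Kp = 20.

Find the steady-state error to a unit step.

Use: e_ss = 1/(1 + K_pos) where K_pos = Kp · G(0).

K_pos = Kp · G(0) = 20 × 6 = 120. e_ss = 1/(1 + 120) = 0.0083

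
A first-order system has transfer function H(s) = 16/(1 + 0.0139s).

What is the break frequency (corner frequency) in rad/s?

Corner frequency = 1/τ = 1/0.0139 = 71.942 rad/s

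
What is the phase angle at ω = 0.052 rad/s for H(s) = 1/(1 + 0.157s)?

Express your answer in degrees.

Phase = -arctan(ωτ) = -arctan(0.052 × 0.157) = -0.5°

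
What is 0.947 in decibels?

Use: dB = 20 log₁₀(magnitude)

dB = 20 log₁₀(0.947) = -0.5 dB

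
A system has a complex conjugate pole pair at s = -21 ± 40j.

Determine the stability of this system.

Real part of poles is -21 (< 0, left half-plane). Stable.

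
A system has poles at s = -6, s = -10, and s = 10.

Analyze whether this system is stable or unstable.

Pole(s) at s = 10 are not in the left half-plane. System is unstable.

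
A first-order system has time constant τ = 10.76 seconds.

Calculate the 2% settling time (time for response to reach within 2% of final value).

For first-order system, 2% settling time ≈ 4τ = 4 × 10.76 = 43.04 s.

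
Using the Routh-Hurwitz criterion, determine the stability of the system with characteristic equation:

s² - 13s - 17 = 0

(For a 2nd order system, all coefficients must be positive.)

Coefficients: 1, -13, -17. b=-13, c=-17 not positive, so system is unstable.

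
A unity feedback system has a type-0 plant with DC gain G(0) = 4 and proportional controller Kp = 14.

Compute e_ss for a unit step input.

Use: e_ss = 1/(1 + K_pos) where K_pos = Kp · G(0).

K_pos = Kp · G(0) = 14 × 4 = 56. e_ss = 1/(1 + 56) = 0.0175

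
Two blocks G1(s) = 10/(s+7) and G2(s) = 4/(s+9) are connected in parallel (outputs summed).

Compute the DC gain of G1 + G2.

Parallel: G_eq = G1 + G2. DC gain = G1(0) + G2(0) = 10/7 + 4/9 = 1.4286 + 0.4444 = 1.8730.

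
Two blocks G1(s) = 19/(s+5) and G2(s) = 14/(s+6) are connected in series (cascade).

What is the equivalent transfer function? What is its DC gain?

Series: multiply transfer functions. G_eq = 19/(s+5) × 14/(s+6) = 266/((s+5)(s+6)). DC gain = 266/(5×6) = 8.8667.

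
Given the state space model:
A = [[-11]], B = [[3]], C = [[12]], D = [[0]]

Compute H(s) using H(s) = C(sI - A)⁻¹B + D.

(sI - A)⁻¹ = 1/(s + 11). H(s) = 12 × 3/(s + 11) + 0 = 36/(s + 11).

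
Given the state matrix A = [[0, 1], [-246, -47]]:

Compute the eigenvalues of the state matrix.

det(A - λI) = λ² - (-47)λ + 246 = (λ - (-6))(λ - (-41)). Eigenvalues: -6, -41.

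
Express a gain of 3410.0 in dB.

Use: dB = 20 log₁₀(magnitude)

dB = 20 log₁₀(3410.0) = 70.7 dB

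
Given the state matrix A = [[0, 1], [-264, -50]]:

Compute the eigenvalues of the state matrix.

det(A - λI) = λ² - (-50)λ + 264 = (λ - (-44))(λ - (-6)). Eigenvalues: -44, -6.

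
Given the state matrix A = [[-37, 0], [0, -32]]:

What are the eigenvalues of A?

For diagonal matrix, eigenvalues are diagonal entries: λ₁ = -37, λ₂ = -32.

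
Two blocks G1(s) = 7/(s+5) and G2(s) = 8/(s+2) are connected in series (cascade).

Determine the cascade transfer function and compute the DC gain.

Series: multiply transfer functions. G_eq = 7/(s+5) × 8/(s+2) = 56/((s+5)(s+2)). DC gain = 56/(5×2) = 5.6.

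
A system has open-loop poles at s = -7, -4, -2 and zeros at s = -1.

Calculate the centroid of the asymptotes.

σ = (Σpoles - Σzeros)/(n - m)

σ = (Σpoles - Σzeros)/(n - m) = (-13 - (-1))/(3 - 1) = -12/2 = -6.0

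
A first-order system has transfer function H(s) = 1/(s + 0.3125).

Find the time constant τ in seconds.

For H(s) = 1/(s + 1/τ), the pole is at -1/τ = -0.3125, so τ = 1/0.3125 = 3.2 s.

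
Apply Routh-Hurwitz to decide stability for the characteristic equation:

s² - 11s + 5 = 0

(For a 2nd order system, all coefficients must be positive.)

Coefficients: 1, -11, 5. b=-11 not positive, so system is unstable.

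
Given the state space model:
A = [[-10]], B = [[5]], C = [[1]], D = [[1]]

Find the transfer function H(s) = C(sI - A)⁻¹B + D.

(sI - A)⁻¹ = 1/(s + 10). H(s) = 1×5/(s + 10) + 1 = (s + 15)/(s + 10).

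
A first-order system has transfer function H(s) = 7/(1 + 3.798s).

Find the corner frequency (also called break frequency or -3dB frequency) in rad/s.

Corner frequency = 1/τ = 1/3.798 = 0.263 rad/s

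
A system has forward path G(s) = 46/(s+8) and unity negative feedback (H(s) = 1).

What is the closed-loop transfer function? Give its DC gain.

T(s) = G/(1+GH) = [46/(s+8)] / [1 + 46/(s+8)] = 46/(s+8+46) = 46/(s+54). DC gain = 46/54 = 0.8519.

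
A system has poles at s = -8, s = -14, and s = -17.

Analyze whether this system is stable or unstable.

All poles are in the left half-plane. System is stable.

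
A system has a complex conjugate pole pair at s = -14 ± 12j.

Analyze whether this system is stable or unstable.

Real part of poles is -14 (< 0, left half-plane). Stable.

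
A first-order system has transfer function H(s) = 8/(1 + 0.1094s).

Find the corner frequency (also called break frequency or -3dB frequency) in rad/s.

Corner frequency = 1/τ = 1/0.1094 = 9.141 rad/s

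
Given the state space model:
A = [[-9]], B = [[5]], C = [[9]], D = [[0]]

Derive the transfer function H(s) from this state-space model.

(sI - A)⁻¹ = 1/(s + 9). H(s) = 9 × 5/(s + 9) + 0 = 45/(s + 9).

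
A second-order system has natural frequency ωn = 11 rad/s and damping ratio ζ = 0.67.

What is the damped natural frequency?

ωd = ωn√(1 - ζ²) = 11√(1 - 0.67²) = 8.17 rad/s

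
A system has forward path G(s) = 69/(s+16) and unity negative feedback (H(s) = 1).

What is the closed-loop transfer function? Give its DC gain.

T(s) = G/(1+GH) = [69/(s+16)] / [1 + 69/(s+16)] = 69/(s+16+69) = 69/(s+85). DC gain = 69/85 = 0.8118.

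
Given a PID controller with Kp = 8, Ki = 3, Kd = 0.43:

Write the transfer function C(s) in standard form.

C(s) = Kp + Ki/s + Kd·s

Substituting values: C(s) = 8 + 3/s + 0.43s = (0.43s² + 8s + 3)/s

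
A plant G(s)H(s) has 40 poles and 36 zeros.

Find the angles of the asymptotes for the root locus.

n - m = 40 - 36 = 4. Angles: θk = (2k + 1)·180°/4 = 45°, 135°, 225°, 315°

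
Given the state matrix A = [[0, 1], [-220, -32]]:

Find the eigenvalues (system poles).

det(A - λI) = λ² - (-32)λ + 220 = (λ - (-22))(λ - (-10)). Eigenvalues: -22, -10.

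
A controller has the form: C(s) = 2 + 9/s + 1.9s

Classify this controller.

This is a Proportional-Integral-Derivative (PID) controller.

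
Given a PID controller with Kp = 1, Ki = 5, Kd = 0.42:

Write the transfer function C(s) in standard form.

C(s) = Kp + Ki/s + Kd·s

Substituting values: C(s) = 1 + 5/s + 0.42s = (0.42s² + s + 5)/s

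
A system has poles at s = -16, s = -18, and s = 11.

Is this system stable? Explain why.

Pole(s) at s = 11 are not in the left half-plane. System is unstable.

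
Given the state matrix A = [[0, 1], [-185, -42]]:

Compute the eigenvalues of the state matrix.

det(A - λI) = λ² - (-42)λ + 185 = (λ - (-5))(λ - (-37)). Eigenvalues: -5, -37.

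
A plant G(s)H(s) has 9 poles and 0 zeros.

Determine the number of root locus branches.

Root locus has n branches where n = number of poles = 9.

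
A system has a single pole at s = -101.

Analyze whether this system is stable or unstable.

Pole at s = -101 is in the left half-plane. Stable.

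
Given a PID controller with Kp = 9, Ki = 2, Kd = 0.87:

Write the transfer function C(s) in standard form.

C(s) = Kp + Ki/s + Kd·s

Substituting values: C(s) = 9 + 2/s + 0.87s = (0.87s² + 9s + 2)/s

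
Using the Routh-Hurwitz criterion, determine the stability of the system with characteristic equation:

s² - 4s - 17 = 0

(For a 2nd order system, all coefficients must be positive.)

Coefficients: 1, -4, -17. b=-4, c=-17 not positive, so system is unstable.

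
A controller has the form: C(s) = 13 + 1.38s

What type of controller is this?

This is a Proportional-Derivative (PD) controller.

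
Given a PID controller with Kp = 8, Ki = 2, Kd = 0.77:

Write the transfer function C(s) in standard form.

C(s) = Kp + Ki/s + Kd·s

Substituting values: C(s) = 8 + 2/s + 0.77s = (0.77s² + 8s + 2)/s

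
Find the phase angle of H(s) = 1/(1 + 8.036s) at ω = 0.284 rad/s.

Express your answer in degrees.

Phase = -arctan(ωτ) = -arctan(0.284 × 8.036) = -66.3°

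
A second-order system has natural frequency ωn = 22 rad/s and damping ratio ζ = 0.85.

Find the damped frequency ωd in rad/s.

ωd = ωn√(1 - ζ²) = 22√(1 - 0.85²) = 11.59 rad/s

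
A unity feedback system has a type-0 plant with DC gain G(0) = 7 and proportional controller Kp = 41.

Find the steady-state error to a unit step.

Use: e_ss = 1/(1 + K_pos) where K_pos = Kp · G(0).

K_pos = Kp · G(0) = 41 × 7 = 287. e_ss = 1/(1 + 287) = 0.0035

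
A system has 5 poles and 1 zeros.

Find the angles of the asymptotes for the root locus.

n - m = 5 - 1 = 4. Angles: θk = (2k + 1)·180°/4 = 45°, 135°, 225°, 315°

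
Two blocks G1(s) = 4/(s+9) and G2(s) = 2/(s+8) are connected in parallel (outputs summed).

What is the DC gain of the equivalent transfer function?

Parallel: G_eq = G1 + G2. DC gain = G1(0) + G2(0) = 4/9 + 2/8 = 0.4444 + 0.25 = 0.6944.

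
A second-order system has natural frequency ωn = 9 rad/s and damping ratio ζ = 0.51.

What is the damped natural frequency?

ωd = ωn√(1 - ζ²) = 9√(1 - 0.51²) = 7.74 rad/s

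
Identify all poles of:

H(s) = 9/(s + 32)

Pole is where denominator = 0: s + 32 = 0, so s = -32.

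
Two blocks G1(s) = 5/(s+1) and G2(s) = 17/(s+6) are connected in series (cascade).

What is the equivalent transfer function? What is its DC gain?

Series: multiply transfer functions. G_eq = 5/(s+1) × 17/(s+6) = 85/((s+1)(s+6)). DC gain = 85/(1×6) = 14.1667.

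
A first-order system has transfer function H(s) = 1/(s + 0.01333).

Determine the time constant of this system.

For H(s) = 1/(s + 1/τ), the pole is at -1/τ = -0.01333, so τ = 1/0.01333 = 75.02 s.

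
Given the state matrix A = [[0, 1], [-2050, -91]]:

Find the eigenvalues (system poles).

det(A - λI) = λ² - (-91)λ + 2050 = (λ - (-41))(λ - (-50)). Eigenvalues: -41, -50.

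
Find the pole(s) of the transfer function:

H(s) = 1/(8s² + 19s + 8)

Discriminant = 19² - 4×8×8 = 361 - 256 = 105 > 0, so two distinct real poles. Using quadratic formula: s = (-19 ± √105)/(2×8) = (-19 ± √105)/16, with √105 ≈ 10.2470. s₁ ≈ -0.5471, s₂ ≈ -1.8279. Poles: s₁ = -0.5471, s₂ = -1.8279.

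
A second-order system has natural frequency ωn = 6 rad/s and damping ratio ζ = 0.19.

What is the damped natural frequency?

ωd = ωn√(1 - ζ²) = 6√(1 - 0.19²) = 5.89 rad/s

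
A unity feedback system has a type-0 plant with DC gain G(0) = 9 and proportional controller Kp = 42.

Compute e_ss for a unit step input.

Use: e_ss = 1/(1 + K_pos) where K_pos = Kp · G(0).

K_pos = Kp · G(0) = 42 × 9 = 378. e_ss = 1/(1 + 378) = 0.0026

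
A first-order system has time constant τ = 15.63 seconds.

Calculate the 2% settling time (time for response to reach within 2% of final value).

For first-order system, 2% settling time ≈ 4τ = 4 × 15.63 = 62.52 s.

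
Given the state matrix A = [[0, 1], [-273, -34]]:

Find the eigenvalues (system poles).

det(A - λI) = λ² - (-34)λ + 273 = (λ - (-21))(λ - (-13)). Eigenvalues: -21, -13.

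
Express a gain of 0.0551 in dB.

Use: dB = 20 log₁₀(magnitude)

dB = 20 log₁₀(0.0551) = -25.2 dB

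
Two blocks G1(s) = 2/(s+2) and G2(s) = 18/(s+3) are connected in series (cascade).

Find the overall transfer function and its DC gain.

Series: multiply transfer functions. G_eq = 2/(s+2) × 18/(s+3) = 36/((s+2)(s+3)). DC gain = 36/(2×3) = 6.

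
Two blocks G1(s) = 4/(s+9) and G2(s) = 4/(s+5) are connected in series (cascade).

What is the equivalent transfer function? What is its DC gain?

Series: multiply transfer functions. G_eq = 4/(s+9) × 4/(s+5) = 16/((s+9)(s+5)). DC gain = 16/(9×5) = 0.3556.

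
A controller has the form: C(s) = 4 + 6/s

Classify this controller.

This is a Proportional-Integral (PI) controller.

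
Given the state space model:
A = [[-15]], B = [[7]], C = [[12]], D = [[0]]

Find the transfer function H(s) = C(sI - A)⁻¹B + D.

(sI - A)⁻¹ = 1/(s + 15). H(s) = 12 × 7/(s + 15) + 0 = 84/(s + 15).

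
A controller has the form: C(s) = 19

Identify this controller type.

This is a Proportional (P) controller.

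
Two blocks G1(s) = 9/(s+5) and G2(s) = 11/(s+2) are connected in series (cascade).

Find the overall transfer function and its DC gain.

Series: multiply transfer functions. G_eq = 9/(s+5) × 11/(s+2) = 99/((s+5)(s+2)). DC gain = 99/(5×2) = 9.9.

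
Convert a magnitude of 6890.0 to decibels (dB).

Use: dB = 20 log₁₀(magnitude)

dB = 20 log₁₀(6890.0) = 76.8 dB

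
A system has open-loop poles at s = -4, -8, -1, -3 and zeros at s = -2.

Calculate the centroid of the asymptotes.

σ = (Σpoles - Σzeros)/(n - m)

σ = (Σpoles - Σzeros)/(n - m) = (-16 - (-2))/(4 - 1) = -14/3 = -4.67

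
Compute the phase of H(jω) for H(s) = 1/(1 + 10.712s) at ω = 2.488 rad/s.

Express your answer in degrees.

Phase = -arctan(ωτ) = -arctan(2.488 × 10.712) = -87.9°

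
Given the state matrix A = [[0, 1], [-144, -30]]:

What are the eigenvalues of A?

det(A - λI) = λ² - (-30)λ + 144 = (λ - (-6))(λ - (-24)). Eigenvalues: -6, -24.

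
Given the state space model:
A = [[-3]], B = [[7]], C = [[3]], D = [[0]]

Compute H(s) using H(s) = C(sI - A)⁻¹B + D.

(sI - A)⁻¹ = 1/(s + 3). H(s) = 3 × 7/(s + 3) + 0 = 21/(s + 3).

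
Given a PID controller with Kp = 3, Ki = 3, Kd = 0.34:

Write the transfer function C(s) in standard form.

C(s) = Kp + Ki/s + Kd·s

Substituting values: C(s) = 3 + 3/s + 0.34s = (0.34s² + 3s + 3)/s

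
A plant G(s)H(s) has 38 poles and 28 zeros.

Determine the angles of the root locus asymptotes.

n - m = 38 - 28 = 10. Angles: θk = (2k + 1)·180°/10 = 18°, 54°, 90°, 126°, 162°, 198°, 234°, 270°, 306°, 342°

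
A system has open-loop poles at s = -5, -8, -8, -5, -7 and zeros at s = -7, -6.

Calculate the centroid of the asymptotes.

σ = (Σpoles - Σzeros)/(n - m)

σ = (Σpoles - Σzeros)/(n - m) = (-33 - (-13))/(5 - 2) = -20/3 = -6.67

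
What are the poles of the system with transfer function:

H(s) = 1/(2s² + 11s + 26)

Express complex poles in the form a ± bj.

Discriminant = 11² - 4×2×26 = 121 - 208 = -87 < 0, so the poles are a complex conjugate pair s = (-11 ± j√87)/(2×2). Real part = -11/(2×2) = -11/4 = -2.75; imaginary part = ±√87/(2×2) ≈ 2.3318. Poles: s = -2.75 ± 2.3318j.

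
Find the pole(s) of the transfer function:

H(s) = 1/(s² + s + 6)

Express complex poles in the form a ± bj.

Discriminant = 1² - 4×1×6 = 1 - 24 = -23 < 0, so the poles are a complex conjugate pair s = (-1 ± j√23)/(2×1). Real part = -1/(2×1) = -1/2 = -0.5; imaginary part = ±√23/(2×1) ≈ 2.3979. Poles: s = -0.5 ± 2.3979j.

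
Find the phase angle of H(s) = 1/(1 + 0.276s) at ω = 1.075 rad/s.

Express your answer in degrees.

Phase = -arctan(ωτ) = -arctan(1.075 × 0.276) = -16.5°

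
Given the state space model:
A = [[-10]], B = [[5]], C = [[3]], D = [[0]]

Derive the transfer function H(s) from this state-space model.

(sI - A)⁻¹ = 1/(s + 10). H(s) = 3 × 5/(s + 10) + 0 = 15/(s + 10).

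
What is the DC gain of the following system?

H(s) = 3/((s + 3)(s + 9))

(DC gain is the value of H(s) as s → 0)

DC gain = H(0) = 3/(3 × 9) = 3/27 = 0.1111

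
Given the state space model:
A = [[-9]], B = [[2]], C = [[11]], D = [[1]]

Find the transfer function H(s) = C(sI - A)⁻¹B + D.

(sI - A)⁻¹ = 1/(s + 9). H(s) = 11×2/(s + 9) + 1 = (s + 31)/(s + 9).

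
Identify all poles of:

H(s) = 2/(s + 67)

Pole is where denominator = 0: s + 67 = 0, so s = -67.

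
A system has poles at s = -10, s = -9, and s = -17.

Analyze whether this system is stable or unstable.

All poles are in the left half-plane. System is stable.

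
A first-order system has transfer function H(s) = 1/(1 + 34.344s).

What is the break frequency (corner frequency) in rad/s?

Corner frequency = 1/τ = 1/34.344 = 0.029 rad/s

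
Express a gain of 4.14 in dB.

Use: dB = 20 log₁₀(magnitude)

dB = 20 log₁₀(4.14) = 12.3 dB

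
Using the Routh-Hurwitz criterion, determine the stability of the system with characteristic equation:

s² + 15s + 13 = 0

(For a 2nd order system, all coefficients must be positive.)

Coefficients: 1, 15, 13. All positive, so system is stable.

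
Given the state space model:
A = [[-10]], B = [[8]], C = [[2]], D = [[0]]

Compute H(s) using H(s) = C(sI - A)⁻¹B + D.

(sI - A)⁻¹ = 1/(s + 10). H(s) = 2 × 8/(s + 10) + 0 = 16/(s + 10).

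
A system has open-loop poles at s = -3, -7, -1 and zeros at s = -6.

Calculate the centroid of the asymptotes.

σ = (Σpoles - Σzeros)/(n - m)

σ = (Σpoles - Σzeros)/(n - m) = (-11 - (-6))/(3 - 1) = -5/2 = -2.5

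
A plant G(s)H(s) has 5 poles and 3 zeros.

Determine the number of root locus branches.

Root locus has n branches where n = number of poles = 5.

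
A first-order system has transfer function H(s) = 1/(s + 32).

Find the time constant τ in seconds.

For H(s) = 1/(s + 1/τ), the pole is at -1/τ = -32, so τ = 1/32 = 0.03125 s.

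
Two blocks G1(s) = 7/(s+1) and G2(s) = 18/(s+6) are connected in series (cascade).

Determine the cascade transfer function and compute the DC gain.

Series: multiply transfer functions. G_eq = 7/(s+1) × 18/(s+6) = 126/((s+1)(s+6)). DC gain = 126/(1×6) = 21.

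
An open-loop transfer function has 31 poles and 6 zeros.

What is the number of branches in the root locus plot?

Root locus has n branches where n = number of poles = 31.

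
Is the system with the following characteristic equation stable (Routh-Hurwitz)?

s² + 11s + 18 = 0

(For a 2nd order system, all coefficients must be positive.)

Coefficients: 1, 11, 18. All positive, so system is stable.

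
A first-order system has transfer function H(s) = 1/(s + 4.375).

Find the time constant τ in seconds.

For H(s) = 1/(s + 1/τ), the pole is at -1/τ = -4.375, so τ = 1/4.375 = 0.2286 s.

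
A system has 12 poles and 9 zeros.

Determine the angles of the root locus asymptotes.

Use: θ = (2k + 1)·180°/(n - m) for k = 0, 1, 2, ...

n - m = 12 - 9 = 3. Angles: θk = (2k + 1)·180°/3 = 60°, 180°, 300°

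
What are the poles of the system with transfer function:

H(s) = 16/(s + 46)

Pole is where denominator = 0: s + 46 = 0, so s = -46.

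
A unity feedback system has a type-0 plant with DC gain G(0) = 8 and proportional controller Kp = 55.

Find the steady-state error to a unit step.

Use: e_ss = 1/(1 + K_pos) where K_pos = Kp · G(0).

K_pos = Kp · G(0) = 55 × 8 = 440. e_ss = 1/(1 + 440) = 0.0023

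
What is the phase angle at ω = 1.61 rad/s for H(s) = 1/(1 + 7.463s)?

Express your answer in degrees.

Phase = -arctan(ωτ) = -arctan(1.61 × 7.463) = -85.2°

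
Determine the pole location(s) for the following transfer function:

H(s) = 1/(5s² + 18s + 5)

Discriminant = 18² - 4×5×5 = 324 - 100 = 224 > 0, so two distinct real poles. Using quadratic formula: s = (-18 ± √224)/(2×5) = (-18 ± √224)/10, with √224 ≈ 14.9666. s₁ ≈ -0.3033, s₂ ≈ -3.2967. Poles: s₁ = -0.3033, s₂ = -3.2967.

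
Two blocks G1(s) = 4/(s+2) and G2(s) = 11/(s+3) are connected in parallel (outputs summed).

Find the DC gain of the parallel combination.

Parallel: G_eq = G1 + G2. DC gain = G1(0) + G2(0) = 4/2 + 11/3 = 2 + 3.6667 = 5.6667.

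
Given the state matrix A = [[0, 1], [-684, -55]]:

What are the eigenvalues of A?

det(A - λI) = λ² - (-55)λ + 684 = (λ - (-19))(λ - (-36)). Eigenvalues: -19, -36.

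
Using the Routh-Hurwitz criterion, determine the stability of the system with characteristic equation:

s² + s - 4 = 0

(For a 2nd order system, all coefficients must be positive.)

Coefficients: 1, 1, -4. c=-4 not positive, so system is unstable.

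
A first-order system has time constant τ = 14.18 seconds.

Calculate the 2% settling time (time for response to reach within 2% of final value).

For first-order system, 2% settling time ≈ 4τ = 4 × 14.18 = 56.72 s.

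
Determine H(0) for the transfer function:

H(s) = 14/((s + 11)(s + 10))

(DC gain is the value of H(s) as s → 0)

DC gain = H(0) = 14/(11 × 10) = 14/110 = 0.1273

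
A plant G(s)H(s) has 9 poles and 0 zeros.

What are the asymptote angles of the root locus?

n - m = 9 - 0 = 9. Angles: θk = (2k + 1)·180°/9 = 20°, 60°, 100°, 140°, 180°, 220°, 260°, 300°, 340°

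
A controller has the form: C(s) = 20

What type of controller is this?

This is a Proportional (P) controller.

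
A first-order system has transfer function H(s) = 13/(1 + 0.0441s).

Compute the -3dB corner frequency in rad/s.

Corner frequency = 1/τ = 1/0.0441 = 22.676 rad/s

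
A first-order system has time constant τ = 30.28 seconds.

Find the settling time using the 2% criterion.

For first-order system, 2% settling time ≈ 4τ = 4 × 30.28 = 121.12 s.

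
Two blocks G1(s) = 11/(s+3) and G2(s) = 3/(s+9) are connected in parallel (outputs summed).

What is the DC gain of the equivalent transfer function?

Parallel: G_eq = G1 + G2. DC gain = G1(0) + G2(0) = 11/3 + 3/9 = 3.6667 + 0.3333 = 4.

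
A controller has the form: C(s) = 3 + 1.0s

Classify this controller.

This is a Proportional-Derivative (PD) controller.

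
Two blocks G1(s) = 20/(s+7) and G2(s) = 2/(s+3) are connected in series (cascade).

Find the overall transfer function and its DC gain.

Series: multiply transfer functions. G_eq = 20/(s+7) × 2/(s+3) = 40/((s+7)(s+3)). DC gain = 40/(7×3) = 1.9048.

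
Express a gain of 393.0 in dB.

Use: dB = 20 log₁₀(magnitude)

dB = 20 log₁₀(393.0) = 51.9 dB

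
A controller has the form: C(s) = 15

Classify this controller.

This is a Proportional (P) controller.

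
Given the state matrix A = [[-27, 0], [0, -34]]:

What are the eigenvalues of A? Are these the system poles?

For diagonal matrix, eigenvalues are diagonal entries: λ₁ = -27, λ₂ = -34. Eigenvalues of A = system poles.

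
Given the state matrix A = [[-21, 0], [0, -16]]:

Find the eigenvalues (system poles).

For diagonal matrix, eigenvalues are diagonal entries: λ₁ = -21, λ₂ = -16.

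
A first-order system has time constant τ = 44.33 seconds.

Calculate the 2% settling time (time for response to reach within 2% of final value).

For first-order system, 2% settling time ≈ 4τ = 4 × 44.33 = 177.32 s.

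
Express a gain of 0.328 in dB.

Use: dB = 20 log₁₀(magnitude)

dB = 20 log₁₀(0.328) = -9.7 dB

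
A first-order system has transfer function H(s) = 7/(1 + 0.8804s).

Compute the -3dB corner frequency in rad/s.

Corner frequency = 1/τ = 1/0.8804 = 1.136 rad/s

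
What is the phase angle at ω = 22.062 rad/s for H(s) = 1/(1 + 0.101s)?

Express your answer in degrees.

Phase = -arctan(ωτ) = -arctan(22.062 × 0.101) = -65.8°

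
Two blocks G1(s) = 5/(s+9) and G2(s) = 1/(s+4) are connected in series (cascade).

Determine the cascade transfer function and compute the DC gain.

Series: multiply transfer functions. G_eq = 5/(s+9) × 1/(s+4) = 5/((s+9)(s+4)). DC gain = 5/(9×4) = 0.1389.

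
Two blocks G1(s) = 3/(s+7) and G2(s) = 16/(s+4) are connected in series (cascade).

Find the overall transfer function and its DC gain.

Series: multiply transfer functions. G_eq = 3/(s+7) × 16/(s+4) = 48/((s+7)(s+4)). DC gain = 48/(7×4) = 1.7143.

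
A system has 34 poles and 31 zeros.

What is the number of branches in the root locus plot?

Root locus has n branches where n = number of poles = 34.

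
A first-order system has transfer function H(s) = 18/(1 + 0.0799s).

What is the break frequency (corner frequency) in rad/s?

Corner frequency = 1/τ = 1/0.0799 = 12.516 rad/s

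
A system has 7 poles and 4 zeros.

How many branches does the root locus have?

Root locus has n branches where n = number of poles = 7.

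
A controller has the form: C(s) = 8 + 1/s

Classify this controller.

This is a Proportional-Integral (PI) controller.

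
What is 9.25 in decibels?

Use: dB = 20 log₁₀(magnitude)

dB = 20 log₁₀(9.25) = 19.3 dB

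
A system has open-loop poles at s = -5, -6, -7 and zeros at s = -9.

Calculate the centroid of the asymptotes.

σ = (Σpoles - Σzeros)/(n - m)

σ = (Σpoles - Σzeros)/(n - m) = (-18 - (-9))/(3 - 1) = -9/2 = -4.5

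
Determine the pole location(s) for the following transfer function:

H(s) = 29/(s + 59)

Pole is where denominator = 0: s + 59 = 0, so s = -59.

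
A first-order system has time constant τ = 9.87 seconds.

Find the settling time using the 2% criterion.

For first-order system, 2% settling time ≈ 4τ = 4 × 9.87 = 39.48 s.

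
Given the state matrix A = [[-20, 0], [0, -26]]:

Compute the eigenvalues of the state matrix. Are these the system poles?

For diagonal matrix, eigenvalues are diagonal entries: λ₁ = -20, λ₂ = -26. Eigenvalues of A = system poles.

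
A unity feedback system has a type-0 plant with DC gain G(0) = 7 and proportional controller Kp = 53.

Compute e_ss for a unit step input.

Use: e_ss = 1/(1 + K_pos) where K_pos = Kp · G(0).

K_pos = Kp · G(0) = 53 × 7 = 371. e_ss = 1/(1 + 371) = 0.0027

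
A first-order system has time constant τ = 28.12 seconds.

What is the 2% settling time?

For first-order system, 2% settling time ≈ 4τ = 4 × 28.12 = 112.48 s.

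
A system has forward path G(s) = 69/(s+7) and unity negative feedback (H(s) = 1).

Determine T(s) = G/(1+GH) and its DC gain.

T(s) = G/(1+GH) = [69/(s+7)] / [1 + 69/(s+7)] = 69/(s+7+69) = 69/(s+76). DC gain = 69/76 = 0.9079.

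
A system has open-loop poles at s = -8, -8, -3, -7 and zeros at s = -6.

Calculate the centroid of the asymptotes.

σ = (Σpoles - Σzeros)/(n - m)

σ = (Σpoles - Σzeros)/(n - m) = (-26 - (-6))/(4 - 1) = -20/3 = -6.67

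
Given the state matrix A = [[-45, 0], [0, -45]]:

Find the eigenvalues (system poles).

For diagonal matrix, eigenvalues are diagonal entries: λ₁ = -45, λ₂ = -45.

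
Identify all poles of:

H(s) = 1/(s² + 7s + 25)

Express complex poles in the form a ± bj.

Discriminant = 7² - 4×1×25 = 49 - 100 = -51 < 0, so the poles are a complex conjugate pair s = (-7 ± j√51)/(2×1). Real part = -7/(2×1) = -7/2 = -3.5; imaginary part = ±√51/(2×1) ≈ 3.5707. Poles: s = -3.5 ± 3.5707j.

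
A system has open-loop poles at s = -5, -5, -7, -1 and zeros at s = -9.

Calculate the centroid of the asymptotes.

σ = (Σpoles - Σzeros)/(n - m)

σ = (Σpoles - Σzeros)/(n - m) = (-18 - (-9))/(4 - 1) = -9/3 = -3.0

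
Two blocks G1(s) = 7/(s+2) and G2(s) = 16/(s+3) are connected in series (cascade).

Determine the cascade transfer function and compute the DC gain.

Series: multiply transfer functions. G_eq = 7/(s+2) × 16/(s+3) = 112/((s+2)(s+3)). DC gain = 112/(2×3) = 18.6667.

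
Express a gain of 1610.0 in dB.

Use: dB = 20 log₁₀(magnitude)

dB = 20 log₁₀(1610.0) = 64.1 dB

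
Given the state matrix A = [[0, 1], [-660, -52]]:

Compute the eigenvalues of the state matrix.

det(A - λI) = λ² - (-52)λ + 660 = (λ - (-30))(λ - (-22)). Eigenvalues: -30, -22.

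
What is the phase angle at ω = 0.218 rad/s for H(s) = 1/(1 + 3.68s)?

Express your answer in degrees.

Phase = -arctan(ωτ) = -arctan(0.218 × 3.68) = -38.7°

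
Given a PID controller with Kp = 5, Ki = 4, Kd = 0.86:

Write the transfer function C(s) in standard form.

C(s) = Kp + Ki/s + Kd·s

Substituting values: C(s) = 5 + 4/s + 0.86s = (0.86s² + 5s + 4)/s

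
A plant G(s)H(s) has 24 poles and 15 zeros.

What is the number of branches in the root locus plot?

Root locus has n branches where n = number of poles = 24.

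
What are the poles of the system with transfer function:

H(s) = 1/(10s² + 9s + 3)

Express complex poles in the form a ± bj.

Discriminant = 9² - 4×10×3 = 81 - 120 = -39 < 0, so the poles are a complex conjugate pair s = (-9 ± j√39)/(2×10). Real part = -9/(2×10) = -9/20 = -0.45; imaginary part = ±√39/(2×10) ≈ 0.3122. Poles: s = -0.45 ± 0.3122j.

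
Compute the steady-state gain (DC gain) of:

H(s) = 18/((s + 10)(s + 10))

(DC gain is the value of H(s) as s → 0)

DC gain = H(0) = 18/(10 × 10) = 18/100 = 0.18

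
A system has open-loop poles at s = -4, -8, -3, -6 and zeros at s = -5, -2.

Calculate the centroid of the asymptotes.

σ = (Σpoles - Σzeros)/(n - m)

σ = (Σpoles - Σzeros)/(n - m) = (-21 - (-7))/(4 - 2) = -14/2 = -7.0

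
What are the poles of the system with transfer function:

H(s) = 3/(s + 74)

Pole is where denominator = 0: s + 74 = 0, so s = -74.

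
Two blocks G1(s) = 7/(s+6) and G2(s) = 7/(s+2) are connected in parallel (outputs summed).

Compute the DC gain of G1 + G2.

Parallel: G_eq = G1 + G2. DC gain = G1(0) + G2(0) = 7/6 + 7/2 = 1.1667 + 3.5 = 4.6667.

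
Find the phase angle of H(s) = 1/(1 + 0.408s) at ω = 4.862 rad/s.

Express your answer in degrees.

Phase = -arctan(ωτ) = -arctan(4.862 × 0.408) = -63.2°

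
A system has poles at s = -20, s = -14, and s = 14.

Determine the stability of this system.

Pole(s) at s = 14 are not in the left half-plane. System is unstable.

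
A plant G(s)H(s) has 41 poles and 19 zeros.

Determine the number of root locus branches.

Root locus has n branches where n = number of poles = 41.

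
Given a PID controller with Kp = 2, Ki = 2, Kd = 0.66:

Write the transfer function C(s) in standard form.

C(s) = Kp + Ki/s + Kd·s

Substituting values: C(s) = 2 + 2/s + 0.66s = (0.66s² + 2s + 2)/s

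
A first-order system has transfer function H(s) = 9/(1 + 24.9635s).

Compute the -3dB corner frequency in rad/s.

Corner frequency = 1/τ = 1/24.9635 = 0.04 rad/s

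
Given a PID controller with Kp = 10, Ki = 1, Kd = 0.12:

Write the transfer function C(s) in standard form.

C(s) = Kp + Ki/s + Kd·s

Substituting values: C(s) = 10 + 1/s + 0.12s = (0.12s² + 10s + 1)/s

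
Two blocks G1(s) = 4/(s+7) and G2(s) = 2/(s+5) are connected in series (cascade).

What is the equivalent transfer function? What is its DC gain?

Series: multiply transfer functions. G_eq = 4/(s+7) × 2/(s+5) = 8/((s+7)(s+5)). DC gain = 8/(7×5) = 0.2286.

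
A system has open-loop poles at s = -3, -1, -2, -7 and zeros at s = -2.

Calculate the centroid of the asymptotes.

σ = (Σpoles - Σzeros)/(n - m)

σ = (Σpoles - Σzeros)/(n - m) = (-13 - (-2))/(4 - 1) = -11/3 = -3.67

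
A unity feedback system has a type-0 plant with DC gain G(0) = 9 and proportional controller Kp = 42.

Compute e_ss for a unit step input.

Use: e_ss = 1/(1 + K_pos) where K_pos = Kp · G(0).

K_pos = Kp · G(0) = 42 × 9 = 378. e_ss = 1/(1 + 378) = 0.0026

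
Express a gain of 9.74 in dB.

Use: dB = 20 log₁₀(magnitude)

dB = 20 log₁₀(9.74) = 19.8 dB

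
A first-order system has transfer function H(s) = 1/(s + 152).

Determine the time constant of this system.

For H(s) = 1/(s + 1/τ), the pole is at -1/τ = -152, so τ = 1/152 = 0.0066 s.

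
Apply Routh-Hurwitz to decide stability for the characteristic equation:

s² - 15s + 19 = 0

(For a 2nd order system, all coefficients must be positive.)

Coefficients: 1, -15, 19. b=-15 not positive, so system is unstable.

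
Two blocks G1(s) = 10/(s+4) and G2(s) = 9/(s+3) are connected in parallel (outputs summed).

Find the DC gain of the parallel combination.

Parallel: G_eq = G1 + G2. DC gain = G1(0) + G2(0) = 10/4 + 9/3 = 2.5 + 3 = 5.5.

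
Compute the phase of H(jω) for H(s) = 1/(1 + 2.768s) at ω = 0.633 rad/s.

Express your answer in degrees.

Phase = -arctan(ωτ) = -arctan(0.633 × 2.768) = -60.3°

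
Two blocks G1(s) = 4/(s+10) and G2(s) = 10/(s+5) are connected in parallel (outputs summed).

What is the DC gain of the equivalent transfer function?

Parallel: G_eq = G1 + G2. DC gain = G1(0) + G2(0) = 4/10 + 10/5 = 0.4 + 2 = 2.4.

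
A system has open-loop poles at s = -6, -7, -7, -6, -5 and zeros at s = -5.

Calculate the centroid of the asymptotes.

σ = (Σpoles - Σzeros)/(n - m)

σ = (Σpoles - Σzeros)/(n - m) = (-31 - (-5))/(5 - 1) = -26/4 = -6.5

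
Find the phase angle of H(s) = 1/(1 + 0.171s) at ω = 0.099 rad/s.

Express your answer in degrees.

Phase = -arctan(ωτ) = -arctan(0.099 × 0.171) = -1.0°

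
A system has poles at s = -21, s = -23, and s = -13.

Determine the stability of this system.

All poles are in the left half-plane. System is stable.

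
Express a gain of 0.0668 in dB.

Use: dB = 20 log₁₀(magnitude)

dB = 20 log₁₀(0.0668) = -23.5 dB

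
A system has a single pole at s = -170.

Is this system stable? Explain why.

Pole at s = -170 is in the left half-plane. Stable.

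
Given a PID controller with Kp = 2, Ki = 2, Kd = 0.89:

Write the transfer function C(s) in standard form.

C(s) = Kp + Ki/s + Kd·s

Substituting values: C(s) = 2 + 2/s + 0.89s = (0.89s² + 2s + 2)/s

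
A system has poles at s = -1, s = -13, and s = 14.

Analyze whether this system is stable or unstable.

Pole(s) at s = 14 are not in the left half-plane. System is unstable.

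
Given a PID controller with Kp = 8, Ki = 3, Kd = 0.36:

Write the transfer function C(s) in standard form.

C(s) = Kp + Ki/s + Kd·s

Substituting values: C(s) = 8 + 3/s + 0.36s = (0.36s² + 8s + 3)/s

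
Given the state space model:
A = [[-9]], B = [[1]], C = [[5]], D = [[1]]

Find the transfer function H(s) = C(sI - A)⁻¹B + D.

(sI - A)⁻¹ = 1/(s + 9). H(s) = 5×1/(s + 9) + 1 = (s + 14)/(s + 9).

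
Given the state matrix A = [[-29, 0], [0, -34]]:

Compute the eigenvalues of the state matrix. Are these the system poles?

For diagonal matrix, eigenvalues are diagonal entries: λ₁ = -29, λ₂ = -34. Eigenvalues of A = system poles.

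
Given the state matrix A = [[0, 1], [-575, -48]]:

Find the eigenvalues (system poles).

det(A - λI) = λ² - (-48)λ + 575 = (λ - (-23))(λ - (-25)). Eigenvalues: -23, -25.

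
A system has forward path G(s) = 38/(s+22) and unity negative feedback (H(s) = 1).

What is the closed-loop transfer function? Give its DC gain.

T(s) = G/(1+GH) = [38/(s+22)] / [1 + 38/(s+22)] = 38/(s+22+38) = 38/(s+60). DC gain = 38/60 = 0.6333.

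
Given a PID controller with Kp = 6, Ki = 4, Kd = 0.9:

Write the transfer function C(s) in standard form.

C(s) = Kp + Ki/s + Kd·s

Substituting values: C(s) = 6 + 4/s + 0.9s = (0.9s² + 6s + 4)/s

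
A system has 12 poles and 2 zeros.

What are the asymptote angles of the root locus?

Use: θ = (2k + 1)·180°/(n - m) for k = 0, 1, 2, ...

n - m = 12 - 2 = 10. Angles: θk = (2k + 1)·180°/10 = 18°, 54°, 90°, 126°, 162°, 198°, 234°, 270°, 306°, 342°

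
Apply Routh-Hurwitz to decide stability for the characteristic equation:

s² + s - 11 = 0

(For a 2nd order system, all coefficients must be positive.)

Coefficients: 1, 1, -11. c=-11 not positive, so system is unstable.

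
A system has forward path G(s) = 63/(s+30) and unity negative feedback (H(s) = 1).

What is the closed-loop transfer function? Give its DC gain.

T(s) = G/(1+GH) = [63/(s+30)] / [1 + 63/(s+30)] = 63/(s+30+63) = 63/(s+93). DC gain = 63/93 = 0.6774.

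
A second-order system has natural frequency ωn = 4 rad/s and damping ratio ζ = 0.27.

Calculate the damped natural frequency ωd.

ωd = ωn√(1 - ζ²) = 4√(1 - 0.27²) = 3.85 rad/s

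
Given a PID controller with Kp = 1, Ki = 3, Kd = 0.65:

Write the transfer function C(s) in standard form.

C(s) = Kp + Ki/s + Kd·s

Substituting values: C(s) = 1 + 3/s + 0.65s = (0.65s² + s + 3)/s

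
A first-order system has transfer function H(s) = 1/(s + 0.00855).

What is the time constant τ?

For H(s) = 1/(s + 1/τ), the pole is at -1/τ = -0.00855, so τ = 1/0.00855 = 117 s.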